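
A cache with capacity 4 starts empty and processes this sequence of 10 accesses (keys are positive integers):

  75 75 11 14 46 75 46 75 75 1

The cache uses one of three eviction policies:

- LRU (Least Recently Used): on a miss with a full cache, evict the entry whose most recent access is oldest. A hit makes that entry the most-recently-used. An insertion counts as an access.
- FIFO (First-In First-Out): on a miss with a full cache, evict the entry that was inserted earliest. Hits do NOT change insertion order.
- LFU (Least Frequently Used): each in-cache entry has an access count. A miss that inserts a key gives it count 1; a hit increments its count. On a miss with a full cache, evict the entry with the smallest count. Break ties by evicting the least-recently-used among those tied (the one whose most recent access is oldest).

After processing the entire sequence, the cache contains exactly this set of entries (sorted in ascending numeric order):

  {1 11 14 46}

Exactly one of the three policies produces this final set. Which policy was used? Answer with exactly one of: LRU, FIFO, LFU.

Answer: FIFO

Derivation:
Simulating under each policy and comparing final sets:
  LRU: final set = {1 14 46 75} -> differs
  FIFO: final set = {1 11 14 46} -> MATCHES target
  LFU: final set = {1 14 46 75} -> differs
Only FIFO produces the target set.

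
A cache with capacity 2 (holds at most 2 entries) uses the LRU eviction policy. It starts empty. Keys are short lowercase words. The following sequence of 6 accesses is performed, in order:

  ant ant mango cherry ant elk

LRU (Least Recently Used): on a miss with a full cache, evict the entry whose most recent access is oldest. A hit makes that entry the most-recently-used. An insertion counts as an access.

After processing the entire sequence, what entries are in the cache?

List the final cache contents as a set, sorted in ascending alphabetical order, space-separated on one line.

Answer: ant elk

Derivation:
LRU simulation (capacity=2):
  1. access ant: MISS. Cache (LRU->MRU): [ant]
  2. access ant: HIT. Cache (LRU->MRU): [ant]
  3. access mango: MISS. Cache (LRU->MRU): [ant mango]
  4. access cherry: MISS, evict ant. Cache (LRU->MRU): [mango cherry]
  5. access ant: MISS, evict mango. Cache (LRU->MRU): [cherry ant]
  6. access elk: MISS, evict cherry. Cache (LRU->MRU): [ant elk]
Total: 1 hits, 5 misses, 3 evictions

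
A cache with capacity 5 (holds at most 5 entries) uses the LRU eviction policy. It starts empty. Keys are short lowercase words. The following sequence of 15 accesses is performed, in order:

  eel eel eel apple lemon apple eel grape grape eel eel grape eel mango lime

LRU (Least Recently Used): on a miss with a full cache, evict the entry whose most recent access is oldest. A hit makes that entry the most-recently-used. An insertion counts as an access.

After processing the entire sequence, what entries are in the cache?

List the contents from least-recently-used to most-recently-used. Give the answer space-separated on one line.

LRU simulation (capacity=5):
  1. access eel: MISS. Cache (LRU->MRU): [eel]
  2. access eel: HIT. Cache (LRU->MRU): [eel]
  3. access eel: HIT. Cache (LRU->MRU): [eel]
  4. access apple: MISS. Cache (LRU->MRU): [eel apple]
  5. access lemon: MISS. Cache (LRU->MRU): [eel apple lemon]
  6. access apple: HIT. Cache (LRU->MRU): [eel lemon apple]
  7. access eel: HIT. Cache (LRU->MRU): [lemon apple eel]
  8. access grape: MISS. Cache (LRU->MRU): [lemon apple eel grape]
  9. access grape: HIT. Cache (LRU->MRU): [lemon apple eel grape]
  10. access eel: HIT. Cache (LRU->MRU): [lemon apple grape eel]
  11. access eel: HIT. Cache (LRU->MRU): [lemon apple grape eel]
  12. access grape: HIT. Cache (LRU->MRU): [lemon apple eel grape]
  13. access eel: HIT. Cache (LRU->MRU): [lemon apple grape eel]
  14. access mango: MISS. Cache (LRU->MRU): [lemon apple grape eel mango]
  15. access lime: MISS, evict lemon. Cache (LRU->MRU): [apple grape eel mango lime]
Total: 9 hits, 6 misses, 1 evictions

Answer: apple grape eel mango lime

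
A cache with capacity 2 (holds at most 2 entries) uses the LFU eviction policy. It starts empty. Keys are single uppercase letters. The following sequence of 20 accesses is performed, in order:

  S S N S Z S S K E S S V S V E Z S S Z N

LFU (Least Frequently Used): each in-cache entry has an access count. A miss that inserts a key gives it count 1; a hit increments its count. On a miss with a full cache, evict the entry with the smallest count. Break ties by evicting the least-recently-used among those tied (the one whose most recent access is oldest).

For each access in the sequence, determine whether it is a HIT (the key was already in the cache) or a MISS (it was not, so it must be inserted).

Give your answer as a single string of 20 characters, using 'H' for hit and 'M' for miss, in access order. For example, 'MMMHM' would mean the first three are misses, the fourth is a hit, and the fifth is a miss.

LFU simulation (capacity=2):
  1. access S: MISS. Cache: [S(c=1)]
  2. access S: HIT, count now 2. Cache: [S(c=2)]
  3. access N: MISS. Cache: [N(c=1) S(c=2)]
  4. access S: HIT, count now 3. Cache: [N(c=1) S(c=3)]
  5. access Z: MISS, evict N(c=1). Cache: [Z(c=1) S(c=3)]
  6. access S: HIT, count now 4. Cache: [Z(c=1) S(c=4)]
  7. access S: HIT, count now 5. Cache: [Z(c=1) S(c=5)]
  8. access K: MISS, evict Z(c=1). Cache: [K(c=1) S(c=5)]
  9. access E: MISS, evict K(c=1). Cache: [E(c=1) S(c=5)]
  10. access S: HIT, count now 6. Cache: [E(c=1) S(c=6)]
  11. access S: HIT, count now 7. Cache: [E(c=1) S(c=7)]
  12. access V: MISS, evict E(c=1). Cache: [V(c=1) S(c=7)]
  13. access S: HIT, count now 8. Cache: [V(c=1) S(c=8)]
  14. access V: HIT, count now 2. Cache: [V(c=2) S(c=8)]
  15. access E: MISS, evict V(c=2). Cache: [E(c=1) S(c=8)]
  16. access Z: MISS, evict E(c=1). Cache: [Z(c=1) S(c=8)]
  17. access S: HIT, count now 9. Cache: [Z(c=1) S(c=9)]
  18. access S: HIT, count now 10. Cache: [Z(c=1) S(c=10)]
  19. access Z: HIT, count now 2. Cache: [Z(c=2) S(c=10)]
  20. access N: MISS, evict Z(c=2). Cache: [N(c=1) S(c=10)]
Total: 11 hits, 9 misses, 7 evictions

Answer: MHMHMHHMMHHMHHMMHHHM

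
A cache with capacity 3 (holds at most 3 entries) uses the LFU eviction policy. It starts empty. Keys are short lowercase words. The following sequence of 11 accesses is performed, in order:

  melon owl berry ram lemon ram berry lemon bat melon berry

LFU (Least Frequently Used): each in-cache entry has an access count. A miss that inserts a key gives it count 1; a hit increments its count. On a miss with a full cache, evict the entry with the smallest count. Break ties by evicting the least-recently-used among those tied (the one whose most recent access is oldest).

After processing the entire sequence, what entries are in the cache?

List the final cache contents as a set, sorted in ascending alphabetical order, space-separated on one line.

LFU simulation (capacity=3):
  1. access melon: MISS. Cache: [melon(c=1)]
  2. access owl: MISS. Cache: [melon(c=1) owl(c=1)]
  3. access berry: MISS. Cache: [melon(c=1) owl(c=1) berry(c=1)]
  4. access ram: MISS, evict melon(c=1). Cache: [owl(c=1) berry(c=1) ram(c=1)]
  5. access lemon: MISS, evict owl(c=1). Cache: [berry(c=1) ram(c=1) lemon(c=1)]
  6. access ram: HIT, count now 2. Cache: [berry(c=1) lemon(c=1) ram(c=2)]
  7. access berry: HIT, count now 2. Cache: [lemon(c=1) ram(c=2) berry(c=2)]
  8. access lemon: HIT, count now 2. Cache: [ram(c=2) berry(c=2) lemon(c=2)]
  9. access bat: MISS, evict ram(c=2). Cache: [bat(c=1) berry(c=2) lemon(c=2)]
  10. access melon: MISS, evict bat(c=1). Cache: [melon(c=1) berry(c=2) lemon(c=2)]
  11. access berry: HIT, count now 3. Cache: [melon(c=1) lemon(c=2) berry(c=3)]
Total: 4 hits, 7 misses, 4 evictions

Answer: berry lemon melon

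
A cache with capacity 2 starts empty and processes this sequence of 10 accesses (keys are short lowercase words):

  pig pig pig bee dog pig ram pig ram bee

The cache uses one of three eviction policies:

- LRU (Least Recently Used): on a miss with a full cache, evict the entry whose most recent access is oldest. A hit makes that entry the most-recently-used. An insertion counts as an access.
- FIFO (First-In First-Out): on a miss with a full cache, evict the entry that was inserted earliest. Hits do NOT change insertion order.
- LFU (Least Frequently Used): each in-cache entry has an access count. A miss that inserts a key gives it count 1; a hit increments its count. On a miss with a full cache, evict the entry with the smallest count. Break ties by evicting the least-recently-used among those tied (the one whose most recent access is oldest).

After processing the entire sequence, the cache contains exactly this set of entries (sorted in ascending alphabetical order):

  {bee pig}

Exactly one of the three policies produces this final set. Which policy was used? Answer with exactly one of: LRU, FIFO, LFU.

Answer: LFU

Derivation:
Simulating under each policy and comparing final sets:
  LRU: final set = {bee ram} -> differs
  FIFO: final set = {bee ram} -> differs
  LFU: final set = {bee pig} -> MATCHES target
Only LFU produces the target set.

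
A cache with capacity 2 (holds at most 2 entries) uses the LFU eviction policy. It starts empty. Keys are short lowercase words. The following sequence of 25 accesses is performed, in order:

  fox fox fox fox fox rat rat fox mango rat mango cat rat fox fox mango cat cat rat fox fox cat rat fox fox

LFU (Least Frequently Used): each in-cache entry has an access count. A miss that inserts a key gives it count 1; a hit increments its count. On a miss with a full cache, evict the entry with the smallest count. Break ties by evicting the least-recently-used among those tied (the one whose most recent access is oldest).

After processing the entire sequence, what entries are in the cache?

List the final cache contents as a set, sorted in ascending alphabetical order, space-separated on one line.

Answer: fox rat

Derivation:
LFU simulation (capacity=2):
  1. access fox: MISS. Cache: [fox(c=1)]
  2. access fox: HIT, count now 2. Cache: [fox(c=2)]
  3. access fox: HIT, count now 3. Cache: [fox(c=3)]
  4. access fox: HIT, count now 4. Cache: [fox(c=4)]
  5. access fox: HIT, count now 5. Cache: [fox(c=5)]
  6. access rat: MISS. Cache: [rat(c=1) fox(c=5)]
  7. access rat: HIT, count now 2. Cache: [rat(c=2) fox(c=5)]
  8. access fox: HIT, count now 6. Cache: [rat(c=2) fox(c=6)]
  9. access mango: MISS, evict rat(c=2). Cache: [mango(c=1) fox(c=6)]
  10. access rat: MISS, evict mango(c=1). Cache: [rat(c=1) fox(c=6)]
  11. access mango: MISS, evict rat(c=1). Cache: [mango(c=1) fox(c=6)]
  12. access cat: MISS, evict mango(c=1). Cache: [cat(c=1) fox(c=6)]
  13. access rat: MISS, evict cat(c=1). Cache: [rat(c=1) fox(c=6)]
  14. access fox: HIT, count now 7. Cache: [rat(c=1) fox(c=7)]
  15. access fox: HIT, count now 8. Cache: [rat(c=1) fox(c=8)]
  16. access mango: MISS, evict rat(c=1). Cache: [mango(c=1) fox(c=8)]
  17. access cat: MISS, evict mango(c=1). Cache: [cat(c=1) fox(c=8)]
  18. access cat: HIT, count now 2. Cache: [cat(c=2) fox(c=8)]
  19. access rat: MISS, evict cat(c=2). Cache: [rat(c=1) fox(c=8)]
  20. access fox: HIT, count now 9. Cache: [rat(c=1) fox(c=9)]
  21. access fox: HIT, count now 10. Cache: [rat(c=1) fox(c=10)]
  22. access cat: MISS, evict rat(c=1). Cache: [cat(c=1) fox(c=10)]
  23. access rat: MISS, evict cat(c=1). Cache: [rat(c=1) fox(c=10)]
  24. access fox: HIT, count now 11. Cache: [rat(c=1) fox(c=11)]
  25. access fox: HIT, count now 12. Cache: [rat(c=1) fox(c=12)]
Total: 13 hits, 12 misses, 10 evictions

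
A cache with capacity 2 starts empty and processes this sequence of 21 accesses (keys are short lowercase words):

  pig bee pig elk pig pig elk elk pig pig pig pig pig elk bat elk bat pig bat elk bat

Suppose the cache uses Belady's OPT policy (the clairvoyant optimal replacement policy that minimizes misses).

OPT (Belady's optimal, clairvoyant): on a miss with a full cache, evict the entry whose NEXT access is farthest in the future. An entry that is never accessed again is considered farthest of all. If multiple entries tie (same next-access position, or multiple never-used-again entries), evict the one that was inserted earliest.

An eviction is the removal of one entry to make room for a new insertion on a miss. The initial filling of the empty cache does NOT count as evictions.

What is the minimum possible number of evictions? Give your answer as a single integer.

OPT (Belady) simulation (capacity=2):
  1. access pig: MISS. Cache: [pig]
  2. access bee: MISS. Cache: [pig bee]
  3. access pig: HIT. Next use of pig: step 5. Cache: [pig bee]
  4. access elk: MISS, evict bee (next use: never). Cache: [pig elk]
  5. access pig: HIT. Next use of pig: step 6. Cache: [pig elk]
  6. access pig: HIT. Next use of pig: step 9. Cache: [pig elk]
  7. access elk: HIT. Next use of elk: step 8. Cache: [pig elk]
  8. access elk: HIT. Next use of elk: step 14. Cache: [pig elk]
  9. access pig: HIT. Next use of pig: step 10. Cache: [pig elk]
  10. access pig: HIT. Next use of pig: step 11. Cache: [pig elk]
  11. access pig: HIT. Next use of pig: step 12. Cache: [pig elk]
  12. access pig: HIT. Next use of pig: step 13. Cache: [pig elk]
  13. access pig: HIT. Next use of pig: step 18. Cache: [pig elk]
  14. access elk: HIT. Next use of elk: step 16. Cache: [pig elk]
  15. access bat: MISS, evict pig (next use: step 18). Cache: [elk bat]
  16. access elk: HIT. Next use of elk: step 20. Cache: [elk bat]
  17. access bat: HIT. Next use of bat: step 19. Cache: [elk bat]
  18. access pig: MISS, evict elk (next use: step 20). Cache: [bat pig]
  19. access bat: HIT. Next use of bat: step 21. Cache: [bat pig]
  20. access elk: MISS, evict pig (next use: never). Cache: [bat elk]
  21. access bat: HIT. Next use of bat: never. Cache: [bat elk]
Total: 15 hits, 6 misses, 4 evictions

Answer: 4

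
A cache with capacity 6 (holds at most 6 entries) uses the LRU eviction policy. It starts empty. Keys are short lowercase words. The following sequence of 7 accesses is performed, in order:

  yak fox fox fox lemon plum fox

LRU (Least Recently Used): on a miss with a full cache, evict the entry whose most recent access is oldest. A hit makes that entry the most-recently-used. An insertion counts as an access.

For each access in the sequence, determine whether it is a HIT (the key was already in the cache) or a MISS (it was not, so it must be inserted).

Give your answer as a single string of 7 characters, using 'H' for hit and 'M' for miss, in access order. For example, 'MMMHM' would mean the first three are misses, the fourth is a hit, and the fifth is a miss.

LRU simulation (capacity=6):
  1. access yak: MISS. Cache (LRU->MRU): [yak]
  2. access fox: MISS. Cache (LRU->MRU): [yak fox]
  3. access fox: HIT. Cache (LRU->MRU): [yak fox]
  4. access fox: HIT. Cache (LRU->MRU): [yak fox]
  5. access lemon: MISS. Cache (LRU->MRU): [yak fox lemon]
  6. access plum: MISS. Cache (LRU->MRU): [yak fox lemon plum]
  7. access fox: HIT. Cache (LRU->MRU): [yak lemon plum fox]
Total: 3 hits, 4 misses, 0 evictions

Answer: MMHHMMH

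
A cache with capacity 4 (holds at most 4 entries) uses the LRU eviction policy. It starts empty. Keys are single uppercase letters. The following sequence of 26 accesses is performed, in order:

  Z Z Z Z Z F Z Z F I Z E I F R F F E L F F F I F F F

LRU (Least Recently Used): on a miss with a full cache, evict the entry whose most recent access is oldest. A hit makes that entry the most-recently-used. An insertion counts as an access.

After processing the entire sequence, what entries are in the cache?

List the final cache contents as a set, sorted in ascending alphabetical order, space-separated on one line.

Answer: E F I L

Derivation:
LRU simulation (capacity=4):
  1. access Z: MISS. Cache (LRU->MRU): [Z]
  2. access Z: HIT. Cache (LRU->MRU): [Z]
  3. access Z: HIT. Cache (LRU->MRU): [Z]
  4. access Z: HIT. Cache (LRU->MRU): [Z]
  5. access Z: HIT. Cache (LRU->MRU): [Z]
  6. access F: MISS. Cache (LRU->MRU): [Z F]
  7. access Z: HIT. Cache (LRU->MRU): [F Z]
  8. access Z: HIT. Cache (LRU->MRU): [F Z]
  9. access F: HIT. Cache (LRU->MRU): [Z F]
  10. access I: MISS. Cache (LRU->MRU): [Z F I]
  11. access Z: HIT. Cache (LRU->MRU): [F I Z]
  12. access E: MISS. Cache (LRU->MRU): [F I Z E]
  13. access I: HIT. Cache (LRU->MRU): [F Z E I]
  14. access F: HIT. Cache (LRU->MRU): [Z E I F]
  15. access R: MISS, evict Z. Cache (LRU->MRU): [E I F R]
  16. access F: HIT. Cache (LRU->MRU): [E I R F]
  17. access F: HIT. Cache (LRU->MRU): [E I R F]
  18. access E: HIT. Cache (LRU->MRU): [I R F E]
  19. access L: MISS, evict I. Cache (LRU->MRU): [R F E L]
  20. access F: HIT. Cache (LRU->MRU): [R E L F]
  21. access F: HIT. Cache (LRU->MRU): [R E L F]
  22. access F: HIT. Cache (LRU->MRU): [R E L F]
  23. access I: MISS, evict R. Cache (LRU->MRU): [E L F I]
  24. access F: HIT. Cache (LRU->MRU): [E L I F]
  25. access F: HIT. Cache (LRU->MRU): [E L I F]
  26. access F: HIT. Cache (LRU->MRU): [E L I F]
Total: 19 hits, 7 misses, 3 evictions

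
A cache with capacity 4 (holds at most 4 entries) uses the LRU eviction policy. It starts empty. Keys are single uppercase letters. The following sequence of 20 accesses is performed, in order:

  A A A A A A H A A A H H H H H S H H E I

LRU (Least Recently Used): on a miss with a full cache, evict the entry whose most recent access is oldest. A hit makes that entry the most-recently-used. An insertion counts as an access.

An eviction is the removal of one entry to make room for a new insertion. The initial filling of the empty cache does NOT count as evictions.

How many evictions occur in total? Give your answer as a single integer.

Answer: 1

Derivation:
LRU simulation (capacity=4):
  1. access A: MISS. Cache (LRU->MRU): [A]
  2. access A: HIT. Cache (LRU->MRU): [A]
  3. access A: HIT. Cache (LRU->MRU): [A]
  4. access A: HIT. Cache (LRU->MRU): [A]
  5. access A: HIT. Cache (LRU->MRU): [A]
  6. access A: HIT. Cache (LRU->MRU): [A]
  7. access H: MISS. Cache (LRU->MRU): [A H]
  8. access A: HIT. Cache (LRU->MRU): [H A]
  9. access A: HIT. Cache (LRU->MRU): [H A]
  10. access A: HIT. Cache (LRU->MRU): [H A]
  11. access H: HIT. Cache (LRU->MRU): [A H]
  12. access H: HIT. Cache (LRU->MRU): [A H]
  13. access H: HIT. Cache (LRU->MRU): [A H]
  14. access H: HIT. Cache (LRU->MRU): [A H]
  15. access H: HIT. Cache (LRU->MRU): [A H]
  16. access S: MISS. Cache (LRU->MRU): [A H S]
  17. access H: HIT. Cache (LRU->MRU): [A S H]
  18. access H: HIT. Cache (LRU->MRU): [A S H]
  19. access E: MISS. Cache (LRU->MRU): [A S H E]
  20. access I: MISS, evict A. Cache (LRU->MRU): [S H E I]
Total: 15 hits, 5 misses, 1 evictions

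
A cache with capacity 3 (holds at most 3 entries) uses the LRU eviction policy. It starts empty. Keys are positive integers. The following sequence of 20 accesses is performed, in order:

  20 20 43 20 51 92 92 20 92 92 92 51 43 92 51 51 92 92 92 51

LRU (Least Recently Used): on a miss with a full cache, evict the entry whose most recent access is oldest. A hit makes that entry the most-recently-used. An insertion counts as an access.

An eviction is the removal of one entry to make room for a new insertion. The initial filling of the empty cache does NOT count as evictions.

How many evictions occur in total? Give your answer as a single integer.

Answer: 2

Derivation:
LRU simulation (capacity=3):
  1. access 20: MISS. Cache (LRU->MRU): [20]
  2. access 20: HIT. Cache (LRU->MRU): [20]
  3. access 43: MISS. Cache (LRU->MRU): [20 43]
  4. access 20: HIT. Cache (LRU->MRU): [43 20]
  5. access 51: MISS. Cache (LRU->MRU): [43 20 51]
  6. access 92: MISS, evict 43. Cache (LRU->MRU): [20 51 92]
  7. access 92: HIT. Cache (LRU->MRU): [20 51 92]
  8. access 20: HIT. Cache (LRU->MRU): [51 92 20]
  9. access 92: HIT. Cache (LRU->MRU): [51 20 92]
  10. access 92: HIT. Cache (LRU->MRU): [51 20 92]
  11. access 92: HIT. Cache (LRU->MRU): [51 20 92]
  12. access 51: HIT. Cache (LRU->MRU): [20 92 51]
  13. access 43: MISS, evict 20. Cache (LRU->MRU): [92 51 43]
  14. access 92: HIT. Cache (LRU->MRU): [51 43 92]
  15. access 51: HIT. Cache (LRU->MRU): [43 92 51]
  16. access 51: HIT. Cache (LRU->MRU): [43 92 51]
  17. access 92: HIT. Cache (LRU->MRU): [43 51 92]
  18. access 92: HIT. Cache (LRU->MRU): [43 51 92]
  19. access 92: HIT. Cache (LRU->MRU): [43 51 92]
  20. access 51: HIT. Cache (LRU->MRU): [43 92 51]
Total: 15 hits, 5 misses, 2 evictions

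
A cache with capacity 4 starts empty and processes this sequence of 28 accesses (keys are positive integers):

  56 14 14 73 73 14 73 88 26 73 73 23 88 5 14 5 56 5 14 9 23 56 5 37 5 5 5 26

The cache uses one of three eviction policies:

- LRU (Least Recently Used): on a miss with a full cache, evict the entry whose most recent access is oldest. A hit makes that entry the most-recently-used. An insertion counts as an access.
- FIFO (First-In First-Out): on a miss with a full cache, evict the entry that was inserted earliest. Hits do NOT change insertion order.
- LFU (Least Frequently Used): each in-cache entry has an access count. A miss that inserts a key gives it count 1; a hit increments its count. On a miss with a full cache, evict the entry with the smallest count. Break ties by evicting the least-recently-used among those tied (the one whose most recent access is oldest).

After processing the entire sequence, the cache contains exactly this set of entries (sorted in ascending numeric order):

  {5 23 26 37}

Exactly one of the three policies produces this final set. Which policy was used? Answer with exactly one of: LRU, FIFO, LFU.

Simulating under each policy and comparing final sets:
  LRU: final set = {5 26 37 56} -> differs
  FIFO: final set = {5 23 26 37} -> MATCHES target
  LFU: final set = {5 14 26 73} -> differs
Only FIFO produces the target set.

Answer: FIFO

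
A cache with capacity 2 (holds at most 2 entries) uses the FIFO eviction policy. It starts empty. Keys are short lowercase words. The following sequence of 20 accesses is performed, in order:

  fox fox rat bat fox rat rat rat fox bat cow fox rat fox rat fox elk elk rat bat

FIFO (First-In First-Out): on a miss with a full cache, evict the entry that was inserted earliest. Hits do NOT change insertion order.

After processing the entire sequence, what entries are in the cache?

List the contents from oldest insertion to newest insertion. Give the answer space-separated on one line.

FIFO simulation (capacity=2):
  1. access fox: MISS. Cache (old->new): [fox]
  2. access fox: HIT. Cache (old->new): [fox]
  3. access rat: MISS. Cache (old->new): [fox rat]
  4. access bat: MISS, evict fox. Cache (old->new): [rat bat]
  5. access fox: MISS, evict rat. Cache (old->new): [bat fox]
  6. access rat: MISS, evict bat. Cache (old->new): [fox rat]
  7. access rat: HIT. Cache (old->new): [fox rat]
  8. access rat: HIT. Cache (old->new): [fox rat]
  9. access fox: HIT. Cache (old->new): [fox rat]
  10. access bat: MISS, evict fox. Cache (old->new): [rat bat]
  11. access cow: MISS, evict rat. Cache (old->new): [bat cow]
  12. access fox: MISS, evict bat. Cache (old->new): [cow fox]
  13. access rat: MISS, evict cow. Cache (old->new): [fox rat]
  14. access fox: HIT. Cache (old->new): [fox rat]
  15. access rat: HIT. Cache (old->new): [fox rat]
  16. access fox: HIT. Cache (old->new): [fox rat]
  17. access elk: MISS, evict fox. Cache (old->new): [rat elk]
  18. access elk: HIT. Cache (old->new): [rat elk]
  19. access rat: HIT. Cache (old->new): [rat elk]
  20. access bat: MISS, evict rat. Cache (old->new): [elk bat]
Total: 9 hits, 11 misses, 9 evictions

Answer: elk bat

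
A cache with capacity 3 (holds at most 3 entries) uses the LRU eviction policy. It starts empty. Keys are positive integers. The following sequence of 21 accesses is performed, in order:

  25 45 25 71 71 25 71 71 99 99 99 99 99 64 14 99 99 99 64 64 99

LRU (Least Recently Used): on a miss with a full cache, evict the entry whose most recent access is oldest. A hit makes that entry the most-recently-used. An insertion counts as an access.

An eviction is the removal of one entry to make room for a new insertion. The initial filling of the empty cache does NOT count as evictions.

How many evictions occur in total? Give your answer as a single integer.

Answer: 3

Derivation:
LRU simulation (capacity=3):
  1. access 25: MISS. Cache (LRU->MRU): [25]
  2. access 45: MISS. Cache (LRU->MRU): [25 45]
  3. access 25: HIT. Cache (LRU->MRU): [45 25]
  4. access 71: MISS. Cache (LRU->MRU): [45 25 71]
  5. access 71: HIT. Cache (LRU->MRU): [45 25 71]
  6. access 25: HIT. Cache (LRU->MRU): [45 71 25]
  7. access 71: HIT. Cache (LRU->MRU): [45 25 71]
  8. access 71: HIT. Cache (LRU->MRU): [45 25 71]
  9. access 99: MISS, evict 45. Cache (LRU->MRU): [25 71 99]
  10. access 99: HIT. Cache (LRU->MRU): [25 71 99]
  11. access 99: HIT. Cache (LRU->MRU): [25 71 99]
  12. access 99: HIT. Cache (LRU->MRU): [25 71 99]
  13. access 99: HIT. Cache (LRU->MRU): [25 71 99]
  14. access 64: MISS, evict 25. Cache (LRU->MRU): [71 99 64]
  15. access 14: MISS, evict 71. Cache (LRU->MRU): [99 64 14]
  16. access 99: HIT. Cache (LRU->MRU): [64 14 99]
  17. access 99: HIT. Cache (LRU->MRU): [64 14 99]
  18. access 99: HIT. Cache (LRU->MRU): [64 14 99]
  19. access 64: HIT. Cache (LRU->MRU): [14 99 64]
  20. access 64: HIT. Cache (LRU->MRU): [14 99 64]
  21. access 99: HIT. Cache (LRU->MRU): [14 64 99]
Total: 15 hits, 6 misses, 3 evictions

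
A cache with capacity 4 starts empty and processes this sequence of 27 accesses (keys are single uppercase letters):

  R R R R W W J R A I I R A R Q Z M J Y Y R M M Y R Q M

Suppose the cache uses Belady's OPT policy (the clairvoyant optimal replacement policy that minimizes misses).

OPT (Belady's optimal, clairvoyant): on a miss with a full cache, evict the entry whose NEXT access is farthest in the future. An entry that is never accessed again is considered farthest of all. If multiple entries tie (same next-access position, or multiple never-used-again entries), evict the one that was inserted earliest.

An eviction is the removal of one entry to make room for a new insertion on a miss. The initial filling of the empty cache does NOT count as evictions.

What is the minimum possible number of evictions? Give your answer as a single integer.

Answer: 5

Derivation:
OPT (Belady) simulation (capacity=4):
  1. access R: MISS. Cache: [R]
  2. access R: HIT. Next use of R: step 3. Cache: [R]
  3. access R: HIT. Next use of R: step 4. Cache: [R]
  4. access R: HIT. Next use of R: step 8. Cache: [R]
  5. access W: MISS. Cache: [R W]
  6. access W: HIT. Next use of W: never. Cache: [R W]
  7. access J: MISS. Cache: [R W J]
  8. access R: HIT. Next use of R: step 12. Cache: [R W J]
  9. access A: MISS. Cache: [R W J A]
  10. access I: MISS, evict W (next use: never). Cache: [R J A I]
  11. access I: HIT. Next use of I: never. Cache: [R J A I]
  12. access R: HIT. Next use of R: step 14. Cache: [R J A I]
  13. access A: HIT. Next use of A: never. Cache: [R J A I]
  14. access R: HIT. Next use of R: step 21. Cache: [R J A I]
  15. access Q: MISS, evict A (next use: never). Cache: [R J I Q]
  16. access Z: MISS, evict I (next use: never). Cache: [R J Q Z]
  17. access M: MISS, evict Z (next use: never). Cache: [R J Q M]
  18. access J: HIT. Next use of J: never. Cache: [R J Q M]
  19. access Y: MISS, evict J (next use: never). Cache: [R Q M Y]
  20. access Y: HIT. Next use of Y: step 24. Cache: [R Q M Y]
  21. access R: HIT. Next use of R: step 25. Cache: [R Q M Y]
  22. access M: HIT. Next use of M: step 23. Cache: [R Q M Y]
  23. access M: HIT. Next use of M: step 27. Cache: [R Q M Y]
  24. access Y: HIT. Next use of Y: never. Cache: [R Q M Y]
  25. access R: HIT. Next use of R: never. Cache: [R Q M Y]
  26. access Q: HIT. Next use of Q: never. Cache: [R Q M Y]
  27. access M: HIT. Next use of M: never. Cache: [R Q M Y]
Total: 18 hits, 9 misses, 5 evictions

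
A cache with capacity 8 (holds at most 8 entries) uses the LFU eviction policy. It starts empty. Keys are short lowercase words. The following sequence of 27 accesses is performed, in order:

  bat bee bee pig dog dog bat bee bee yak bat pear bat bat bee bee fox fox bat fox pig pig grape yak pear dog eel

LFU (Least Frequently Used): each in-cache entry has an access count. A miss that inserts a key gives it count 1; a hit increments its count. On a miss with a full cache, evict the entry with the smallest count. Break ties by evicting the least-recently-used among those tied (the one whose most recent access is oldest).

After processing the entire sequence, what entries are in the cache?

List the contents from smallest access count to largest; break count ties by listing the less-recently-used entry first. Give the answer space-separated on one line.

Answer: eel yak pear fox pig dog bee bat

Derivation:
LFU simulation (capacity=8):
  1. access bat: MISS. Cache: [bat(c=1)]
  2. access bee: MISS. Cache: [bat(c=1) bee(c=1)]
  3. access bee: HIT, count now 2. Cache: [bat(c=1) bee(c=2)]
  4. access pig: MISS. Cache: [bat(c=1) pig(c=1) bee(c=2)]
  5. access dog: MISS. Cache: [bat(c=1) pig(c=1) dog(c=1) bee(c=2)]
  6. access dog: HIT, count now 2. Cache: [bat(c=1) pig(c=1) bee(c=2) dog(c=2)]
  7. access bat: HIT, count now 2. Cache: [pig(c=1) bee(c=2) dog(c=2) bat(c=2)]
  8. access bee: HIT, count now 3. Cache: [pig(c=1) dog(c=2) bat(c=2) bee(c=3)]
  9. access bee: HIT, count now 4. Cache: [pig(c=1) dog(c=2) bat(c=2) bee(c=4)]
  10. access yak: MISS. Cache: [pig(c=1) yak(c=1) dog(c=2) bat(c=2) bee(c=4)]
  11. access bat: HIT, count now 3. Cache: [pig(c=1) yak(c=1) dog(c=2) bat(c=3) bee(c=4)]
  12. access pear: MISS. Cache: [pig(c=1) yak(c=1) pear(c=1) dog(c=2) bat(c=3) bee(c=4)]
  13. access bat: HIT, count now 4. Cache: [pig(c=1) yak(c=1) pear(c=1) dog(c=2) bee(c=4) bat(c=4)]
  14. access bat: HIT, count now 5. Cache: [pig(c=1) yak(c=1) pear(c=1) dog(c=2) bee(c=4) bat(c=5)]
  15. access bee: HIT, count now 5. Cache: [pig(c=1) yak(c=1) pear(c=1) dog(c=2) bat(c=5) bee(c=5)]
  16. access bee: HIT, count now 6. Cache: [pig(c=1) yak(c=1) pear(c=1) dog(c=2) bat(c=5) bee(c=6)]
  17. access fox: MISS. Cache: [pig(c=1) yak(c=1) pear(c=1) fox(c=1) dog(c=2) bat(c=5) bee(c=6)]
  18. access fox: HIT, count now 2. Cache: [pig(c=1) yak(c=1) pear(c=1) dog(c=2) fox(c=2) bat(c=5) bee(c=6)]
  19. access bat: HIT, count now 6. Cache: [pig(c=1) yak(c=1) pear(c=1) dog(c=2) fox(c=2) bee(c=6) bat(c=6)]
  20. access fox: HIT, count now 3. Cache: [pig(c=1) yak(c=1) pear(c=1) dog(c=2) fox(c=3) bee(c=6) bat(c=6)]
  21. access pig: HIT, count now 2. Cache: [yak(c=1) pear(c=1) dog(c=2) pig(c=2) fox(c=3) bee(c=6) bat(c=6)]
  22. access pig: HIT, count now 3. Cache: [yak(c=1) pear(c=1) dog(c=2) fox(c=3) pig(c=3) bee(c=6) bat(c=6)]
  23. access grape: MISS. Cache: [yak(c=1) pear(c=1) grape(c=1) dog(c=2) fox(c=3) pig(c=3) bee(c=6) bat(c=6)]
  24. access yak: HIT, count now 2. Cache: [pear(c=1) grape(c=1) dog(c=2) yak(c=2) fox(c=3) pig(c=3) bee(c=6) bat(c=6)]
  25. access pear: HIT, count now 2. Cache: [grape(c=1) dog(c=2) yak(c=2) pear(c=2) fox(c=3) pig(c=3) bee(c=6) bat(c=6)]
  26. access dog: HIT, count now 3. Cache: [grape(c=1) yak(c=2) pear(c=2) fox(c=3) pig(c=3) dog(c=3) bee(c=6) bat(c=6)]
  27. access eel: MISS, evict grape(c=1). Cache: [eel(c=1) yak(c=2) pear(c=2) fox(c=3) pig(c=3) dog(c=3) bee(c=6) bat(c=6)]
Total: 18 hits, 9 misses, 1 evictions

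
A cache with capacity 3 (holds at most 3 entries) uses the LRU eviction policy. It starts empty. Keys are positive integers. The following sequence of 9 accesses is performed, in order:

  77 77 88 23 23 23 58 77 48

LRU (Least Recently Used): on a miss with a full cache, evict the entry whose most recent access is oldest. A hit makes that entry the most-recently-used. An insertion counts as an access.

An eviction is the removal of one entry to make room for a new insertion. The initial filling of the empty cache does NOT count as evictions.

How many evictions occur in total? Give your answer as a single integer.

Answer: 3

Derivation:
LRU simulation (capacity=3):
  1. access 77: MISS. Cache (LRU->MRU): [77]
  2. access 77: HIT. Cache (LRU->MRU): [77]
  3. access 88: MISS. Cache (LRU->MRU): [77 88]
  4. access 23: MISS. Cache (LRU->MRU): [77 88 23]
  5. access 23: HIT. Cache (LRU->MRU): [77 88 23]
  6. access 23: HIT. Cache (LRU->MRU): [77 88 23]
  7. access 58: MISS, evict 77. Cache (LRU->MRU): [88 23 58]
  8. access 77: MISS, evict 88. Cache (LRU->MRU): [23 58 77]
  9. access 48: MISS, evict 23. Cache (LRU->MRU): [58 77 48]
Total: 3 hits, 6 misses, 3 evictions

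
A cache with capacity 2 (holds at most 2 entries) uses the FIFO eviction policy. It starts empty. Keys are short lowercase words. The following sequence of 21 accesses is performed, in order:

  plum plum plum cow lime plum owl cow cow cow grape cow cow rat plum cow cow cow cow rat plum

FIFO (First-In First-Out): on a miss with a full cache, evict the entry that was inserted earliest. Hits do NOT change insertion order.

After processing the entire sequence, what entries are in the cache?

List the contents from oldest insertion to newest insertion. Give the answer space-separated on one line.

Answer: rat plum

Derivation:
FIFO simulation (capacity=2):
  1. access plum: MISS. Cache (old->new): [plum]
  2. access plum: HIT. Cache (old->new): [plum]
  3. access plum: HIT. Cache (old->new): [plum]
  4. access cow: MISS. Cache (old->new): [plum cow]
  5. access lime: MISS, evict plum. Cache (old->new): [cow lime]
  6. access plum: MISS, evict cow. Cache (old->new): [lime plum]
  7. access owl: MISS, evict lime. Cache (old->new): [plum owl]
  8. access cow: MISS, evict plum. Cache (old->new): [owl cow]
  9. access cow: HIT. Cache (old->new): [owl cow]
  10. access cow: HIT. Cache (old->new): [owl cow]
  11. access grape: MISS, evict owl. Cache (old->new): [cow grape]
  12. access cow: HIT. Cache (old->new): [cow grape]
  13. access cow: HIT. Cache (old->new): [cow grape]
  14. access rat: MISS, evict cow. Cache (old->new): [grape rat]
  15. access plum: MISS, evict grape. Cache (old->new): [rat plum]
  16. access cow: MISS, evict rat. Cache (old->new): [plum cow]
  17. access cow: HIT. Cache (old->new): [plum cow]
  18. access cow: HIT. Cache (old->new): [plum cow]
  19. access cow: HIT. Cache (old->new): [plum cow]
  20. access rat: MISS, evict plum. Cache (old->new): [cow rat]
  21. access plum: MISS, evict cow. Cache (old->new): [rat plum]
Total: 9 hits, 12 misses, 10 evictions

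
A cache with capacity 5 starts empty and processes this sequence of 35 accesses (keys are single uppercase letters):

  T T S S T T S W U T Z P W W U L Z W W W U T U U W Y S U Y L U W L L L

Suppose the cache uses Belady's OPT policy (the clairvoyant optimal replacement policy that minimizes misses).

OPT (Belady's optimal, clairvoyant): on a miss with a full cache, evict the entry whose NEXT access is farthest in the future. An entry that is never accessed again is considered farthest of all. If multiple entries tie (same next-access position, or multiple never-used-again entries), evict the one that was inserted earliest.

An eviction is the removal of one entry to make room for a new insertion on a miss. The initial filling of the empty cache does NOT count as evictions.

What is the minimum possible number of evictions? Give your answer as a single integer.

Answer: 4

Derivation:
OPT (Belady) simulation (capacity=5):
  1. access T: MISS. Cache: [T]
  2. access T: HIT. Next use of T: step 5. Cache: [T]
  3. access S: MISS. Cache: [T S]
  4. access S: HIT. Next use of S: step 7. Cache: [T S]
  5. access T: HIT. Next use of T: step 6. Cache: [T S]
  6. access T: HIT. Next use of T: step 10. Cache: [T S]
  7. access S: HIT. Next use of S: step 27. Cache: [T S]
  8. access W: MISS. Cache: [T S W]
  9. access U: MISS. Cache: [T S W U]
  10. access T: HIT. Next use of T: step 22. Cache: [T S W U]
  11. access Z: MISS. Cache: [T S W U Z]
  12. access P: MISS, evict S (next use: step 27). Cache: [T W U Z P]
  13. access W: HIT. Next use of W: step 14. Cache: [T W U Z P]
  14. access W: HIT. Next use of W: step 18. Cache: [T W U Z P]
  15. access U: HIT. Next use of U: step 21. Cache: [T W U Z P]
  16. access L: MISS, evict P (next use: never). Cache: [T W U Z L]
  17. access Z: HIT. Next use of Z: never. Cache: [T W U Z L]
  18. access W: HIT. Next use of W: step 19. Cache: [T W U Z L]
  19. access W: HIT. Next use of W: step 20. Cache: [T W U Z L]
  20. access W: HIT. Next use of W: step 25. Cache: [T W U Z L]
  21. access U: HIT. Next use of U: step 23. Cache: [T W U Z L]
  22. access T: HIT. Next use of T: never. Cache: [T W U Z L]
  23. access U: HIT. Next use of U: step 24. Cache: [T W U Z L]
  24. access U: HIT. Next use of U: step 28. Cache: [T W U Z L]
  25. access W: HIT. Next use of W: step 32. Cache: [T W U Z L]
  26. access Y: MISS, evict T (next use: never). Cache: [W U Z L Y]
  27. access S: MISS, evict Z (next use: never). Cache: [W U L Y S]
  28. access U: HIT. Next use of U: step 31. Cache: [W U L Y S]
  29. access Y: HIT. Next use of Y: never. Cache: [W U L Y S]
  30. access L: HIT. Next use of L: step 33. Cache: [W U L Y S]
  31. access U: HIT. Next use of U: never. Cache: [W U L Y S]
  32. access W: HIT. Next use of W: never. Cache: [W U L Y S]
  33. access L: HIT. Next use of L: step 34. Cache: [W U L Y S]
  34. access L: HIT. Next use of L: step 35. Cache: [W U L Y S]
  35. access L: HIT. Next use of L: never. Cache: [W U L Y S]
Total: 26 hits, 9 misses, 4 evictions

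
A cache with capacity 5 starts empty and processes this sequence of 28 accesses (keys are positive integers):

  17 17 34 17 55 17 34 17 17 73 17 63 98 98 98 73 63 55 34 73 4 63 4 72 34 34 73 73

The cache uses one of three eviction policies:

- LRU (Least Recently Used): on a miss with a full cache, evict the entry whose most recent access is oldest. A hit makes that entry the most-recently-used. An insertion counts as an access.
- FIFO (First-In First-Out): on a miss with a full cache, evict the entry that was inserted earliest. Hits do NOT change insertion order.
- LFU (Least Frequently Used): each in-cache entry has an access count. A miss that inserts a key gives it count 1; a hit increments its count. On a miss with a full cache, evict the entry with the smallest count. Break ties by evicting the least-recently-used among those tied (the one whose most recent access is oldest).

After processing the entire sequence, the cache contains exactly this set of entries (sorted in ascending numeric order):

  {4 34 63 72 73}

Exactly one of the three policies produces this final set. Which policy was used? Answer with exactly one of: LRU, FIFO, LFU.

Simulating under each policy and comparing final sets:
  LRU: final set = {4 34 63 72 73} -> MATCHES target
  FIFO: final set = {4 34 72 73 98} -> differs
  LFU: final set = {17 34 63 73 98} -> differs
Only LRU produces the target set.

Answer: LRU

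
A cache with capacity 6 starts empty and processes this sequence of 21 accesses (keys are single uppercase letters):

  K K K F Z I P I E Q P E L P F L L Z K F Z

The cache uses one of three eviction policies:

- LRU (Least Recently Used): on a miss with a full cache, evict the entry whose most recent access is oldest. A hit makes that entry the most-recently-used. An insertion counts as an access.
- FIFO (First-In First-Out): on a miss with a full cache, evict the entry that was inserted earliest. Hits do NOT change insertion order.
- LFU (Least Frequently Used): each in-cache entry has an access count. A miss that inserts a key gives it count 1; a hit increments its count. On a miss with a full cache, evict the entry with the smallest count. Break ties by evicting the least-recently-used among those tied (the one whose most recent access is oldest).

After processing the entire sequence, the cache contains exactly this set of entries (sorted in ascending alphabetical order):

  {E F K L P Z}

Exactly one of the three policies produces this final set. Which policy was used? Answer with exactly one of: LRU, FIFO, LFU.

Simulating under each policy and comparing final sets:
  LRU: final set = {E F K L P Z} -> MATCHES target
  FIFO: final set = {E F K L Q Z} -> differs
  LFU: final set = {E I K L P Z} -> differs
Only LRU produces the target set.

Answer: LRU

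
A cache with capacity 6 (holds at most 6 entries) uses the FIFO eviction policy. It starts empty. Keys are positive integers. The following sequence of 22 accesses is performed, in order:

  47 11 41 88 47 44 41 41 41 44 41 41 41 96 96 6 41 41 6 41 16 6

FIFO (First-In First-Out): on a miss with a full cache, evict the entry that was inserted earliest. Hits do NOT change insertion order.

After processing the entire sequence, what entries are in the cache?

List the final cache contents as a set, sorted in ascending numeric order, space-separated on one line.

Answer: 6 16 41 44 88 96

Derivation:
FIFO simulation (capacity=6):
  1. access 47: MISS. Cache (old->new): [47]
  2. access 11: MISS. Cache (old->new): [47 11]
  3. access 41: MISS. Cache (old->new): [47 11 41]
  4. access 88: MISS. Cache (old->new): [47 11 41 88]
  5. access 47: HIT. Cache (old->new): [47 11 41 88]
  6. access 44: MISS. Cache (old->new): [47 11 41 88 44]
  7. access 41: HIT. Cache (old->new): [47 11 41 88 44]
  8. access 41: HIT. Cache (old->new): [47 11 41 88 44]
  9. access 41: HIT. Cache (old->new): [47 11 41 88 44]
  10. access 44: HIT. Cache (old->new): [47 11 41 88 44]
  11. access 41: HIT. Cache (old->new): [47 11 41 88 44]
  12. access 41: HIT. Cache (old->new): [47 11 41 88 44]
  13. access 41: HIT. Cache (old->new): [47 11 41 88 44]
  14. access 96: MISS. Cache (old->new): [47 11 41 88 44 96]
  15. access 96: HIT. Cache (old->new): [47 11 41 88 44 96]
  16. access 6: MISS, evict 47. Cache (old->new): [11 41 88 44 96 6]
  17. access 41: HIT. Cache (old->new): [11 41 88 44 96 6]
  18. access 41: HIT. Cache (old->new): [11 41 88 44 96 6]
  19. access 6: HIT. Cache (old->new): [11 41 88 44 96 6]
  20. access 41: HIT. Cache (old->new): [11 41 88 44 96 6]
  21. access 16: MISS, evict 11. Cache (old->new): [41 88 44 96 6 16]
  22. access 6: HIT. Cache (old->new): [41 88 44 96 6 16]
Total: 14 hits, 8 misses, 2 evictions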